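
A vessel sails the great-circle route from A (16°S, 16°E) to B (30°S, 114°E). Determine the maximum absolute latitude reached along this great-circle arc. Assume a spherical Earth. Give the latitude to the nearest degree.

The great circle lies in the plane with unit normal n̂ = (p₁ × p₂)/|p₁ × p₂|.
Here n̂_z ≈ +0.825; the vertex latitude is φ_max = arccos|n̂_z| ≈ 34.5°.
Check via Clairaut: cos φ_max = |cos φ₁| · sin C = cos(16.0°)·sin(120.9°) ≈ 0.825, again giving ≈ 34.5°.

≈ 34°S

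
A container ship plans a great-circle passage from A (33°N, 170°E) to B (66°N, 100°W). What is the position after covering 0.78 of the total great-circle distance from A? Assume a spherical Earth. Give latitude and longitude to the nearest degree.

From cos δ = sin φ₁ sin φ₂ + cos φ₁ cos φ₂ cos Δλ, the central angle is δ ≈ 1.050 rad (60.2°).
Interpolate at f = 0.78 with slerp weights a = sin((1−f)δ)/sin δ ≈ 0.264, b = sin(fδ)/sin δ ≈ 0.842.
p = a·p₁ + b·p₂ ≈ (-0.277, -0.299, 0.913); φ = arcsin(p_z) ≈ 65.93°, λ = atan2(p_y, p_x) ≈ -132.87°.

≈ (66°N, 133°W)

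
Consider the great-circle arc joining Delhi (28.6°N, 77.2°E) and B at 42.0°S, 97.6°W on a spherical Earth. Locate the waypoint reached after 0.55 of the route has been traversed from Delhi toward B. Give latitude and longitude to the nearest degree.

Convert each endpoint to a unit vector on the sphere (x = cos φ cos λ, y = cos φ sin λ, z = sin φ).
The central angle between the endpoints is δ = arccos(p₁·p₂) ≈ 2.896 rad (166.0°).
Interpolate at f = 0.55 with slerp weights a = sin((1−f)δ)/sin δ ≈ 3.973, b = sin(fδ)/sin δ ≈ 4.119.
p = a·p₁ + b·p₂ ≈ (0.368, 0.368, -0.854); φ = arcsin(p_z) ≈ -58.64°, λ = atan2(p_y, p_x) ≈ 44.99°.

≈ 59°S, 45°E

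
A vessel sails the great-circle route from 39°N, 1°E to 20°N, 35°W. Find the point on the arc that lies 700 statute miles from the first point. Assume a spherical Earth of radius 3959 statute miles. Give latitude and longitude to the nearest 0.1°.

The haversine formula gives a central angle δ ≈ 0.633 rad (36.3°) between the endpoints. The total great-circle distance is δ·R ≈ 0.633 × 3959 ≈ 2507 mi, so the target fraction is f = 700/2507 ≈ 0.279.
Interpolate at f ≈ 0.279 with slerp weights a = sin((1−f)δ)/sin δ ≈ 0.745, b = sin(fδ)/sin δ ≈ 0.297.
p = a·p₁ + b·p₂ ≈ (0.808, -0.150, 0.570); φ = arcsin(p_z) ≈ 34.78°, λ = atan2(p_y, p_x) ≈ -10.53°.

≈ 34.8°N, 10.5°W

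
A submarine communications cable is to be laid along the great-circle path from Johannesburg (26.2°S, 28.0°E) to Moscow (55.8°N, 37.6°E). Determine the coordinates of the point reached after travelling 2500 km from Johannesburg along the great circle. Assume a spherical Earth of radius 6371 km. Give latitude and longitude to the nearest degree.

The haversine formula gives a central angle δ ≈ 1.438 rad (82.4°) between the endpoints. The total great-circle distance is δ·R ≈ 1.438 × 6371 ≈ 9163 km, so the target fraction is f = 2500/9163 ≈ 0.273.
Interpolate at f ≈ 0.273 with slerp weights a = sin((1−f)δ)/sin δ ≈ 0.873, b = sin(fδ)/sin δ ≈ 0.386.
p = a·p₁ + b·p₂ ≈ (0.863, 0.500, -0.066); φ = arcsin(p_z) ≈ -3.81°, λ = atan2(p_y, p_x) ≈ 30.08°.

≈ (4°S, 30°E)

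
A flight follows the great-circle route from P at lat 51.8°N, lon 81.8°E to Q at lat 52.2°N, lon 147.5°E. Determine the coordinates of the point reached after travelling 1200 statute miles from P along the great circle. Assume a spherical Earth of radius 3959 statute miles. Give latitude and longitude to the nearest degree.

From cos δ = sin φ₁ sin φ₂ + cos φ₁ cos φ₂ cos Δλ, the central angle is δ ≈ 0.681 rad (39.0°). The total great-circle distance is δ·R ≈ 0.681 × 3959 ≈ 2696 mi, so the target fraction is f = 1200/2696 ≈ 0.445.
Interpolate at f ≈ 0.445 with slerp weights a = sin((1−f)δ)/sin δ ≈ 0.586, b = sin(fδ)/sin δ ≈ 0.474.
p = a·p₁ + b·p₂ ≈ (-0.193, 0.515, 0.835); φ = arcsin(p_z) ≈ 56.63°, λ = atan2(p_y, p_x) ≈ 110.59°.

≈ lat 57°N, lon 111°E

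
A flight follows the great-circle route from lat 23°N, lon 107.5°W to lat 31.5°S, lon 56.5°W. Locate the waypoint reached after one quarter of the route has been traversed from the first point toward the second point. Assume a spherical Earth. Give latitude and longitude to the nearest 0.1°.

≈ lat 9.4°N, lon 94.8°W

Write both endpoints as unit vectors p₁, p₂ with components (cos φ cos λ, cos φ sin λ, sin φ).
The central angle between the endpoints is δ = arccos(p₁·p₂) ≈ 1.277 rad (73.2°).
Interpolate at f = 1/4 with slerp weights a = sin((1−f)δ)/sin δ ≈ 0.854, b = sin(fδ)/sin δ ≈ 0.328.
p = a·p₁ + b·p₂ ≈ (-0.082, -0.983, 0.163); φ = arcsin(p_z) ≈ 9.36°, λ = atan2(p_y, p_x) ≈ -94.78°.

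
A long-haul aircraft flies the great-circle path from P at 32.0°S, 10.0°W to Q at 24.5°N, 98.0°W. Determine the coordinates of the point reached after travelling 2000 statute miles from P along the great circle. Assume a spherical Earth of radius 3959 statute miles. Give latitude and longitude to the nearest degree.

≈ 18°S, 38°W

Write both endpoints as unit vectors p₁, p₂ with components (cos φ cos λ, cos φ sin λ, sin φ).
The central angle between the endpoints is δ = arccos(p₁·p₂) ≈ 1.765 rad (101.1°). The total great-circle distance is δ·R ≈ 1.765 × 3959 ≈ 6987 mi, so the target fraction is f = 2000/6987 ≈ 0.286.
Interpolate at f ≈ 0.286 with slerp weights a = sin((1−f)δ)/sin δ ≈ 0.970, b = sin(fδ)/sin δ ≈ 0.493.
p = a·p₁ + b·p₂ ≈ (0.748, -0.587, -0.310); φ = arcsin(p_z) ≈ -18.03°, λ = atan2(p_y, p_x) ≈ -38.15°.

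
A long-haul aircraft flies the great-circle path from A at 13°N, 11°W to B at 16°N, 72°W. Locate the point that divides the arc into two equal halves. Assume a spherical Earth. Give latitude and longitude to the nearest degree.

Convert each endpoint to a unit vector on the sphere (x = cos φ cos λ, y = cos φ sin λ, z = sin φ).
The central angle between the endpoints is δ = arccos(p₁·p₂) ≈ 1.029 rad (58.9°).
Interpolate at f = 1/2 with slerp weights a = sin((1−f)δ)/sin δ ≈ 0.574, b = sin(fδ)/sin δ ≈ 0.574.
p = a·p₁ + b·p₂ ≈ (0.720, -0.632, 0.287); φ = arcsin(p_z) ≈ 16.71°, λ = atan2(p_y, p_x) ≈ -41.27°.

≈ 17°N, 41°W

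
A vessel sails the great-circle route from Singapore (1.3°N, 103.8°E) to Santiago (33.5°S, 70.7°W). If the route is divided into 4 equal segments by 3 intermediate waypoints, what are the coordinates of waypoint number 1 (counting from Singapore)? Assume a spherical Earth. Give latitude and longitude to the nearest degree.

Convert each endpoint to a unit vector on the sphere (x = cos φ cos λ, y = cos φ sin λ, z = sin φ).
The central angle between the endpoints is δ = arccos(p₁·p₂) ≈ 2.572 rad (147.4°).
Interpolate at f = 1/4 with slerp weights a = sin((1−f)δ)/sin δ ≈ 1.738, b = sin(fδ)/sin δ ≈ 1.113.
p = a·p₁ + b·p₂ ≈ (-0.108, 0.811, -0.575); φ = arcsin(p_z) ≈ -35.08°, λ = atan2(p_y, p_x) ≈ 97.56°.

≈ 35°S, 98°E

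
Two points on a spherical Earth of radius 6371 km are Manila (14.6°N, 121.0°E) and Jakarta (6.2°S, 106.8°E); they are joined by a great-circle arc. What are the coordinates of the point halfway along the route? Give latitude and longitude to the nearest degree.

Write both endpoints as unit vectors p₁, p₂ with components (cos φ cos λ, cos φ sin λ, sin φ).
The central angle between the endpoints is δ = arccos(p₁·p₂) ≈ 0.438 rad (25.1°).
Interpolate at f = 1/2 with slerp weights a = sin((1−f)δ)/sin δ ≈ 0.512, b = sin(fδ)/sin δ ≈ 0.512.
p = a·p₁ + b·p₂ ≈ (-0.403, 0.912, 0.074); φ = arcsin(p_z) ≈ 4.23°, λ = atan2(p_y, p_x) ≈ 113.80°.

≈ 4°N, 114°E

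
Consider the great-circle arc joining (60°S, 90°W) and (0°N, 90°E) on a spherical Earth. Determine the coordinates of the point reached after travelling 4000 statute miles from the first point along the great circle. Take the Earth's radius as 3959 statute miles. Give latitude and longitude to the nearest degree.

≈ (62°S, 90°E)

Convert each endpoint to a unit vector on the sphere (x = cos φ cos λ, y = cos φ sin λ, z = sin φ).
The central angle between the endpoints is δ = arccos(p₁·p₂) ≈ 2.094 rad (120.0°). The total great-circle distance is δ·R ≈ 2.094 × 3959 ≈ 8292 mi, so the target fraction is f = 4000/8292 ≈ 0.482.
Interpolate at f ≈ 0.482 with slerp weights a = sin((1−f)δ)/sin δ ≈ 1.021, b = sin(fδ)/sin δ ≈ 0.978.
p = a·p₁ + b·p₂ ≈ (0.000, 0.468, -0.884); φ = arcsin(p_z) ≈ -62.11°, λ = atan2(p_y, p_x) ≈ 90.00°.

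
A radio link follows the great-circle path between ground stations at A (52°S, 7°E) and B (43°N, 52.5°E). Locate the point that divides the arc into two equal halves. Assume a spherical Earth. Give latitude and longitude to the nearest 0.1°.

≈ (4.9°S, 31.8°E)

From cos δ = sin φ₁ sin φ₂ + cos φ₁ cos φ₂ cos Δλ, the central angle is δ ≈ 1.794 rad (102.8°).
Interpolate at f = 1/2 with slerp weights a = sin((1−f)δ)/sin δ ≈ 0.802, b = sin(fδ)/sin δ ≈ 0.802.
p = a·p₁ + b·p₂ ≈ (0.847, 0.525, -0.085); φ = arcsin(p_z) ≈ -4.87°, λ = atan2(p_y, p_x) ≈ 31.81°.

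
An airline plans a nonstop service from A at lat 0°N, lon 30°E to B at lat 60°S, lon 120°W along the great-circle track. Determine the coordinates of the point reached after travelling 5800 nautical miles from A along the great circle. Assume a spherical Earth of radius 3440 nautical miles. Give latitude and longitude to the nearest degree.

Write both endpoints as unit vectors p₁, p₂ with components (cos φ cos λ, cos φ sin λ, sin φ).
The central angle between the endpoints is δ = arccos(p₁·p₂) ≈ 2.019 rad (115.7°). The total great-circle distance is δ·R ≈ 2.019 × 3440 ≈ 6944 nmi, so the target fraction is f = 5800/6944 ≈ 0.835.
Interpolate at f ≈ 0.835 with slerp weights a = sin((1−f)δ)/sin δ ≈ 0.362, b = sin(fδ)/sin δ ≈ 1.102.
p = a·p₁ + b·p₂ ≈ (0.038, -0.296, -0.954); φ = arcsin(p_z) ≈ -72.63°, λ = atan2(p_y, p_x) ≈ -82.66°.

≈ lat 73°S, lon 83°W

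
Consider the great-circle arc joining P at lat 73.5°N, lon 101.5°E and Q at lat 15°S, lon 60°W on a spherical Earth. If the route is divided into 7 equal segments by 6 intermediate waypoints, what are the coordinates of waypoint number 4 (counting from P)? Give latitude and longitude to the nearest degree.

≈ lat 36°N, lon 54°W

Write both endpoints as unit vectors p₁, p₂ with components (cos φ cos λ, cos φ sin λ, sin φ).
The central angle between the endpoints is δ = arccos(p₁·p₂) ≈ 2.104 rad (120.6°).
Interpolate at f = 4/7 with slerp weights a = sin((1−f)δ)/sin δ ≈ 0.911, b = sin(fδ)/sin δ ≈ 1.083.
p = a·p₁ + b·p₂ ≈ (0.472, -0.653, 0.593); φ = arcsin(p_z) ≈ 36.37°, λ = atan2(p_y, p_x) ≈ -54.15°.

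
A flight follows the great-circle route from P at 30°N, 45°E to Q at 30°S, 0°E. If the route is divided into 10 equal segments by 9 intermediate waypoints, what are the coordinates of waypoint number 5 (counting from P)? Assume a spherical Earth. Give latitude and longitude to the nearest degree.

Convert each endpoint to a unit vector on the sphere (x = cos φ cos λ, y = cos φ sin λ, z = sin φ).
The central angle between the endpoints is δ = arccos(p₁·p₂) ≈ 1.287 rad (73.7°).
Interpolate at f = 5/10 with slerp weights a = sin((1−f)δ)/sin δ ≈ 0.625, b = sin(fδ)/sin δ ≈ 0.625.
p = a·p₁ + b·p₂ ≈ (0.924, 0.383, 0.000); φ = arcsin(p_z) ≈ 0.00°, λ = atan2(p_y, p_x) ≈ 22.50°.

≈ 0°N, 22°E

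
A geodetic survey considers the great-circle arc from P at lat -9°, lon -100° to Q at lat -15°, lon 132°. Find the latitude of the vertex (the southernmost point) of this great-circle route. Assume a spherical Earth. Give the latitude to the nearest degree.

≈ -26°

The great circle lies in the plane with unit normal n̂ = (p₁ × p₂)/|p₁ × p₂|.
Here n̂_z ≈ -0.898; the vertex latitude is φ_max = arccos|n̂_z| ≈ 26.1°.
Check via Clairaut: cos φ_max = |cos φ₁| · sin C = cos(9.0°)·sin(114.6°) ≈ 0.898, again giving ≈ 26.1°.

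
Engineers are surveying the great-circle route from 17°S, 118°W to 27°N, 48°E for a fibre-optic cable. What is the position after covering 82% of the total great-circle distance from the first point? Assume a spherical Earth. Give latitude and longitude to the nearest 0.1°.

From cos δ = sin φ₁ sin φ₂ + cos φ₁ cos φ₂ cos Δλ, the central angle is δ ≈ 2.856 rad (163.6°).
Interpolate at f = 0.82 with slerp weights a = sin((1−f)δ)/sin δ ≈ 1.745, b = sin(fδ)/sin δ ≈ 2.546.
p = a·p₁ + b·p₂ ≈ (0.734, 0.212, 0.645); φ = arcsin(p_z) ≈ 40.19°, λ = atan2(p_y, p_x) ≈ 16.09°.

≈ 40.2°N, 16.1°E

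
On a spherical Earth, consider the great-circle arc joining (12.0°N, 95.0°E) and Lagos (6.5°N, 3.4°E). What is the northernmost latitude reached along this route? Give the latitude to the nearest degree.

The great circle lies in the plane with unit normal n̂ = (p₁ × p₂)/|p₁ × p₂|.
Here n̂_z ≈ -0.971; the vertex latitude is φ_max = arccos|n̂_z| ≈ 13.7°.
Check via Clairaut: cos φ_max = |cos φ₁| · sin C = cos(12.0°)·sin(83.3°) ≈ 0.971, again giving ≈ 13.7°.

≈ 14°N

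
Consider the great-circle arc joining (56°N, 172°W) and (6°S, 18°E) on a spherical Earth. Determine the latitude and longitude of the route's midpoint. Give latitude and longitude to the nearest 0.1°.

The haversine formula gives a central angle δ ≈ 2.258 rad (129.4°) between the endpoints.
Interpolate at f = 1/2 with slerp weights a = sin((1−f)δ)/sin δ ≈ 1.169, b = sin(fδ)/sin δ ≈ 1.169.
p = a·p₁ + b·p₂ ≈ (0.458, 0.268, 0.847); φ = arcsin(p_z) ≈ 57.91°, λ = atan2(p_y, p_x) ≈ 30.34°.

≈ (57.9°N, 30.3°E)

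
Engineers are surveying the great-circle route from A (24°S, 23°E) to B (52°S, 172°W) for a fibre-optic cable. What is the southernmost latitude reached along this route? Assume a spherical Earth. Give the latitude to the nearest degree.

≈ 81°S

The great circle lies in the plane with unit normal n̂ = (p₁ × p₂)/|p₁ × p₂|.
Here n̂_z ≈ +0.149; the vertex latitude is φ_max = arccos|n̂_z| ≈ 81.4°.
Check via Clairaut: cos φ_max = |cos φ₁| · sin C = cos(24.0°)·sin(170.6°) ≈ 0.149, again giving ≈ 81.4°.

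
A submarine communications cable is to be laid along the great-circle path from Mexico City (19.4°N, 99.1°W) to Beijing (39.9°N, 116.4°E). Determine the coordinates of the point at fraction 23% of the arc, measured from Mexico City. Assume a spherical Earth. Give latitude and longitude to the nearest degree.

Convert each endpoint to a unit vector on the sphere (x = cos φ cos λ, y = cos φ sin λ, z = sin φ).
The central angle between the endpoints is δ = arccos(p₁·p₂) ≈ 1.956 rad (112.1°).
Interpolate at f = 0.23 with slerp weights a = sin((1−f)δ)/sin δ ≈ 1.077, b = sin(fδ)/sin δ ≈ 0.469.
p = a·p₁ + b·p₂ ≈ (-0.321, -0.681, 0.659); φ = arcsin(p_z) ≈ 41.21°, λ = atan2(p_y, p_x) ≈ -115.24°.

≈ 41°N, 115°W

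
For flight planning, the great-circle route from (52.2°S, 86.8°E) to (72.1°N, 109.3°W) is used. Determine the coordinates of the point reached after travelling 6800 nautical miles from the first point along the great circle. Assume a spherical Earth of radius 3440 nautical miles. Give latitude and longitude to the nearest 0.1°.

Write both endpoints as unit vectors p₁, p₂ with components (cos φ cos λ, cos φ sin λ, sin φ).
The central angle between the endpoints is δ = arccos(p₁·p₂) ≈ 2.773 rad (158.9°). The total great-circle distance is δ·R ≈ 2.773 × 3440 ≈ 9540 nmi, so the target fraction is f = 6800/9540 ≈ 0.713.
Interpolate at f ≈ 0.713 with slerp weights a = sin((1−f)δ)/sin δ ≈ 1.985, b = sin(fδ)/sin δ ≈ 2.551.
p = a·p₁ + b·p₂ ≈ (-0.191, 0.475, 0.859); φ = arcsin(p_z) ≈ 59.22°, λ = atan2(p_y, p_x) ≈ 111.94°.

≈ (59.2°N, 111.9°E)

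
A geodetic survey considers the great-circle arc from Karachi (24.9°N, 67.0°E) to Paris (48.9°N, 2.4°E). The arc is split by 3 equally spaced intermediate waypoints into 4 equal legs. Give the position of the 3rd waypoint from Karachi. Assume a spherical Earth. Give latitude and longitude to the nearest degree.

≈ (47°N, 23°E)

Write both endpoints as unit vectors p₁, p₂ with components (cos φ cos λ, cos φ sin λ, sin φ).
The central angle between the endpoints is δ = arccos(p₁·p₂) ≈ 0.961 rad (55.0°).
Interpolate at f = 3/4 with slerp weights a = sin((1−f)δ)/sin δ ≈ 0.290, b = sin(fδ)/sin δ ≈ 0.805.
p = a·p₁ + b·p₂ ≈ (0.632, 0.264, 0.729); φ = arcsin(p_z) ≈ 46.79°, λ = atan2(p_y, p_x) ≈ 22.72°.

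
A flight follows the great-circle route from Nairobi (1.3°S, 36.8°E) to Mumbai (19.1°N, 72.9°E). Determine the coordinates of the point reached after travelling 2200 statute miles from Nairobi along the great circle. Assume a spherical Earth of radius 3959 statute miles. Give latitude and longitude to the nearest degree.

Write both endpoints as unit vectors p₁, p₂ with components (cos φ cos λ, cos φ sin λ, sin φ).
The central angle between the endpoints is δ = arccos(p₁·p₂) ≈ 0.714 rad (40.9°). The total great-circle distance is δ·R ≈ 0.714 × 3959 ≈ 2826 mi, so the target fraction is f = 2200/2826 ≈ 0.779.
Interpolate at f ≈ 0.779 with slerp weights a = sin((1−f)δ)/sin δ ≈ 0.240, b = sin(fδ)/sin δ ≈ 0.806.
p = a·p₁ + b·p₂ ≈ (0.416, 0.872, 0.258); φ = arcsin(p_z) ≈ 14.96°, λ = atan2(p_y, p_x) ≈ 64.47°.

≈ (15°N, 64°E)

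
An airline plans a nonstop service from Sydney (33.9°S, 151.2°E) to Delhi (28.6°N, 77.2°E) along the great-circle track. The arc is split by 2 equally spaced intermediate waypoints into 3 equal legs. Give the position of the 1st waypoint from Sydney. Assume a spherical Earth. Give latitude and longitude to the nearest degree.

From cos δ = sin φ₁ sin φ₂ + cos φ₁ cos φ₂ cos Δλ, the central angle is δ ≈ 1.637 rad (93.8°).
Interpolate at f = 1/3 with slerp weights a = sin((1−f)δ)/sin δ ≈ 0.889, b = sin(fδ)/sin δ ≈ 0.520.
p = a·p₁ + b·p₂ ≈ (-0.546, 0.801, -0.247); φ = arcsin(p_z) ≈ -14.30°, λ = atan2(p_y, p_x) ≈ 124.26°.

≈ 14°S, 124°E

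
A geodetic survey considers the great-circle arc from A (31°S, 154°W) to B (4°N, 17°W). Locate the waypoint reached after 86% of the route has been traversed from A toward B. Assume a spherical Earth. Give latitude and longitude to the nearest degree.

The haversine formula gives a central angle δ ≈ 2.293 rad (131.4°) between the endpoints.
Interpolate at f = 0.86 with slerp weights a = sin((1−f)δ)/sin δ ≈ 0.421, b = sin(fδ)/sin δ ≈ 1.227.
p = a·p₁ + b·p₂ ≈ (0.847, -0.516, -0.131); φ = arcsin(p_z) ≈ -7.53°, λ = atan2(p_y, p_x) ≈ -31.36°.

≈ (8°S, 31°W)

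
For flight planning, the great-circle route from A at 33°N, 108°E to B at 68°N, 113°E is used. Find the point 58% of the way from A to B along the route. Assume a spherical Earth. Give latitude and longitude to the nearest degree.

The haversine formula gives a central angle δ ≈ 0.613 rad (35.1°) between the endpoints.
Interpolate at f = 0.58 with slerp weights a = sin((1−f)δ)/sin δ ≈ 0.443, b = sin(fδ)/sin δ ≈ 0.605.
p = a·p₁ + b·p₂ ≈ (-0.203, 0.562, 0.802); φ = arcsin(p_z) ≈ 53.32°, λ = atan2(p_y, p_x) ≈ 109.90°.

≈ 53°N, 110°E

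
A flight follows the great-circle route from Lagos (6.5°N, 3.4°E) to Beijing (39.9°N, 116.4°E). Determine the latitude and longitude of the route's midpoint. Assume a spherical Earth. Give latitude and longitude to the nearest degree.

≈ 37°N, 49°E

Write both endpoints as unit vectors p₁, p₂ with components (cos φ cos λ, cos φ sin λ, sin φ).
The central angle between the endpoints is δ = arccos(p₁·p₂) ≈ 1.798 rad (103.0°).
Interpolate at f = 1/2 with slerp weights a = sin((1−f)δ)/sin δ ≈ 0.803, b = sin(fδ)/sin δ ≈ 0.803.
p = a·p₁ + b·p₂ ≈ (0.523, 0.599, 0.606); φ = arcsin(p_z) ≈ 37.32°, λ = atan2(p_y, p_x) ≈ 48.91°.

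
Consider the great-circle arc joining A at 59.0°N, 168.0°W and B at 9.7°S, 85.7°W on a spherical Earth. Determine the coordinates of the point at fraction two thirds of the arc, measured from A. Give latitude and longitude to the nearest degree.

Write both endpoints as unit vectors p₁, p₂ with components (cos φ cos λ, cos φ sin λ, sin φ).
The central angle between the endpoints is δ = arccos(p₁·p₂) ≈ 1.647 rad (94.4°).
Interpolate at f = 2/3 with slerp weights a = sin((1−f)δ)/sin δ ≈ 0.523, b = sin(fδ)/sin δ ≈ 0.893.
p = a·p₁ + b·p₂ ≈ (-0.198, -0.934, 0.298); φ = arcsin(p_z) ≈ 17.35°, λ = atan2(p_y, p_x) ≈ -101.95°.

≈ 17°N, 102°W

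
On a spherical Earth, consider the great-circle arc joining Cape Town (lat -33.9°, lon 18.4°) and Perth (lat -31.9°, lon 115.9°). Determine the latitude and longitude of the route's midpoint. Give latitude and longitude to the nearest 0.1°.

From cos δ = sin φ₁ sin φ₂ + cos φ₁ cos φ₂ cos Δλ, the central angle is δ ≈ 1.367 rad (78.3°).
Interpolate at f = 1/2 with slerp weights a = sin((1−f)δ)/sin δ ≈ 0.645, b = sin(fδ)/sin δ ≈ 0.645.
p = a·p₁ + b·p₂ ≈ (0.269, 0.661, -0.700); φ = arcsin(p_z) ≈ -44.45°, λ = atan2(p_y, p_x) ≈ 67.89°.

≈ lat -44.5°, lon 67.9°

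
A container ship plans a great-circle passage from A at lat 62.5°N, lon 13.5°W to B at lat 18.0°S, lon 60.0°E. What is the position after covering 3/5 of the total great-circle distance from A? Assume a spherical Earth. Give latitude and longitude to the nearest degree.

≈ lat 18°N, lon 43°E

Write both endpoints as unit vectors p₁, p₂ with components (cos φ cos λ, cos φ sin λ, sin φ).
The central angle between the endpoints is δ = arccos(p₁·p₂) ≈ 1.721 rad (98.6°).
Interpolate at f = 3/5 with slerp weights a = sin((1−f)δ)/sin δ ≈ 0.642, b = sin(fδ)/sin δ ≈ 0.868.
p = a·p₁ + b·p₂ ≈ (0.701, 0.646, 0.302); φ = arcsin(p_z) ≈ 17.55°, λ = atan2(p_y, p_x) ≈ 42.64°.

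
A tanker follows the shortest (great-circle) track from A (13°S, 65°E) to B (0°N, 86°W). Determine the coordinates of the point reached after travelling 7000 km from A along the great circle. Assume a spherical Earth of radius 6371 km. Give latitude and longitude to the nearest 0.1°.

From cos δ = sin φ₁ sin φ₂ + cos φ₁ cos φ₂ cos Δλ, the central angle is δ ≈ 2.591 rad (148.5°). The total great-circle distance is δ·R ≈ 2.591 × 6371 ≈ 16507 km, so the target fraction is f = 7000/16507 ≈ 0.424.
Interpolate at f ≈ 0.424 with slerp weights a = sin((1−f)δ)/sin δ ≈ 1.905, b = sin(fδ)/sin δ ≈ 1.702.
p = a·p₁ + b·p₂ ≈ (0.903, -0.015, -0.429); φ = arcsin(p_z) ≈ -25.38°, λ = atan2(p_y, p_x) ≈ -0.98°.

≈ (25.4°S, 1.0°W)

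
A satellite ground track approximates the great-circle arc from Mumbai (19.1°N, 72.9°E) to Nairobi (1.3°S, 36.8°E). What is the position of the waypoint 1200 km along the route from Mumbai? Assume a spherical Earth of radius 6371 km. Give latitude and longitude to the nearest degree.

The haversine formula gives a central angle δ ≈ 0.714 rad (40.9°) between the endpoints. The total great-circle distance is δ·R ≈ 0.714 × 6371 ≈ 4548 km, so the target fraction is f = 1200/4548 ≈ 0.264.
Interpolate at f ≈ 0.264 with slerp weights a = sin((1−f)δ)/sin δ ≈ 0.766, b = sin(fδ)/sin δ ≈ 0.286.
p = a·p₁ + b·p₂ ≈ (0.442, 0.863, 0.244); φ = arcsin(p_z) ≈ 14.13°, λ = atan2(p_y, p_x) ≈ 62.90°.

≈ (14°N, 63°E)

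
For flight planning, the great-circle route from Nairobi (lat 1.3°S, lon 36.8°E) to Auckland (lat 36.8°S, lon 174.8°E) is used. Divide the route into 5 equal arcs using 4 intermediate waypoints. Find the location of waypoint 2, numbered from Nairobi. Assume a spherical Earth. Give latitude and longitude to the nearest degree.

Write both endpoints as unit vectors p₁, p₂ with components (cos φ cos λ, cos φ sin λ, sin φ).
The central angle between the endpoints is δ = arccos(p₁·p₂) ≈ 2.191 rad (125.5°).
Interpolate at f = 2/5 with slerp weights a = sin((1−f)δ)/sin δ ≈ 1.189, b = sin(fδ)/sin δ ≈ 0.944.
p = a·p₁ + b·p₂ ≈ (0.199, 0.781, -0.593); φ = arcsin(p_z) ≈ -36.35°, λ = atan2(p_y, p_x) ≈ 75.72°.

≈ lat 36°S, lon 76°E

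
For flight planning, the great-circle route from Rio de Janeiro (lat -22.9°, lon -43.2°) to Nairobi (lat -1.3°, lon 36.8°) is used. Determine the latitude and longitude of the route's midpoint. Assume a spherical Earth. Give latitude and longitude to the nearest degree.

≈ lat -16°, lon -1°

Convert each endpoint to a unit vector on the sphere (x = cos φ cos λ, y = cos φ sin λ, z = sin φ).
The central angle between the endpoints is δ = arccos(p₁·p₂) ≈ 1.401 rad (80.3°).
Interpolate at f = 1/2 with slerp weights a = sin((1−f)δ)/sin δ ≈ 0.654, b = sin(fδ)/sin δ ≈ 0.654.
p = a·p₁ + b·p₂ ≈ (0.963, -0.021, -0.269); φ = arcsin(p_z) ≈ -15.63°, λ = atan2(p_y, p_x) ≈ -1.23°.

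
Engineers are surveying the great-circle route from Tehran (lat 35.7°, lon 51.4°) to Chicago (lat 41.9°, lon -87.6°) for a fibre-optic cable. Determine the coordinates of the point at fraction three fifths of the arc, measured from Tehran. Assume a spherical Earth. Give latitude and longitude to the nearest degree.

≈ lat 66°, lon -35°

From cos δ = sin φ₁ sin φ₂ + cos φ₁ cos φ₂ cos Δλ, the central angle is δ ≈ 1.637 rad (93.8°).
Interpolate at f = 3/5 with slerp weights a = sin((1−f)δ)/sin δ ≈ 0.610, b = sin(fδ)/sin δ ≈ 0.834.
p = a·p₁ + b·p₂ ≈ (0.335, -0.233, 0.913); φ = arcsin(p_z) ≈ 65.92°, λ = atan2(p_y, p_x) ≈ -34.74°.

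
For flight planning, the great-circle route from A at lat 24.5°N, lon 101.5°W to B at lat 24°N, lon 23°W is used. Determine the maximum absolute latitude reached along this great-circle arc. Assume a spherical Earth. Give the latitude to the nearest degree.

≈ 30°N

The great circle lies in the plane with unit normal n̂ = (p₁ × p₂)/|p₁ × p₂|.
Here n̂_z ≈ +0.864; the vertex latitude is φ_max = arccos|n̂_z| ≈ 30.2°.
Check via Clairaut: cos φ_max = |cos φ₁| · sin C = cos(24.5°)·sin(71.8°) ≈ 0.864, again giving ≈ 30.2°.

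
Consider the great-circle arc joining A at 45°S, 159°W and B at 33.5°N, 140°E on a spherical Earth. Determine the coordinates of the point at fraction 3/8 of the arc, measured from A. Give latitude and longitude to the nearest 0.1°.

From cos δ = sin φ₁ sin φ₂ + cos φ₁ cos φ₂ cos Δλ, the central angle is δ ≈ 1.675 rad (96.0°).
Interpolate at f = 3/8 with slerp weights a = sin((1−f)δ)/sin δ ≈ 0.871, b = sin(fδ)/sin δ ≈ 0.591.
p = a·p₁ + b·p₂ ≈ (-0.952, 0.096, -0.290); φ = arcsin(p_z) ≈ -16.83°, λ = atan2(p_y, p_x) ≈ 174.24°.

≈ 16.8°S, 174.2°E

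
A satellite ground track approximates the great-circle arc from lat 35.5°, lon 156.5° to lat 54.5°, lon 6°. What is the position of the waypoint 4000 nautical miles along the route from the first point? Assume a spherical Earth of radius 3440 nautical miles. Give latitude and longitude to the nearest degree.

Write both endpoints as unit vectors p₁, p₂ with components (cos φ cos λ, cos φ sin λ, sin φ).
The central angle between the endpoints is δ = arccos(p₁·p₂) ≈ 1.509 rad (86.5°). The total great-circle distance is δ·R ≈ 1.509 × 3440 ≈ 5193 nmi, so the target fraction is f = 4000/5193 ≈ 0.770.
Interpolate at f ≈ 0.770 with slerp weights a = sin((1−f)δ)/sin δ ≈ 0.340, b = sin(fδ)/sin δ ≈ 0.920.
p = a·p₁ + b·p₂ ≈ (0.277, 0.166, 0.946); φ = arcsin(p_z) ≈ 71.15°, λ = atan2(p_y, p_x) ≈ 30.99°.

≈ lat 71°, lon 31°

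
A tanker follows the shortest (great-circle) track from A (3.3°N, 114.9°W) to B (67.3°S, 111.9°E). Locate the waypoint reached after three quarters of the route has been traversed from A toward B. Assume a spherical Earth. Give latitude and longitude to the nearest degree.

≈ (69°S, 170°W)

From cos δ = sin φ₁ sin φ₂ + cos φ₁ cos φ₂ cos Δλ, the central angle is δ ≈ 1.893 rad (108.5°).
Interpolate at f = 3/4 with slerp weights a = sin((1−f)δ)/sin δ ≈ 0.481, b = sin(fδ)/sin δ ≈ 1.042.
p = a·p₁ + b·p₂ ≈ (-0.352, -0.062, -0.934); φ = arcsin(p_z) ≈ -69.06°, λ = atan2(p_y, p_x) ≈ -170.02°.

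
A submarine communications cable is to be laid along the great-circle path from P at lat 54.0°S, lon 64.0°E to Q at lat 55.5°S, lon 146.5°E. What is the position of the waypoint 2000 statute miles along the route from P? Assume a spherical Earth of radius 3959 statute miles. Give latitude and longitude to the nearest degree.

Convert each endpoint to a unit vector on the sphere (x = cos φ cos λ, y = cos φ sin λ, z = sin φ).
The central angle between the endpoints is δ = arccos(p₁·p₂) ≈ 0.781 rad (44.7°). The total great-circle distance is δ·R ≈ 0.781 × 3959 ≈ 3092 mi, so the target fraction is f = 2000/3092 ≈ 0.647.
Interpolate at f ≈ 0.647 with slerp weights a = sin((1−f)δ)/sin δ ≈ 0.387, b = sin(fδ)/sin δ ≈ 0.687.
p = a·p₁ + b·p₂ ≈ (-0.225, 0.419, -0.880); φ = arcsin(p_z) ≈ -61.59°, λ = atan2(p_y, p_x) ≈ 118.22°.

≈ lat 62°S, lon 118°E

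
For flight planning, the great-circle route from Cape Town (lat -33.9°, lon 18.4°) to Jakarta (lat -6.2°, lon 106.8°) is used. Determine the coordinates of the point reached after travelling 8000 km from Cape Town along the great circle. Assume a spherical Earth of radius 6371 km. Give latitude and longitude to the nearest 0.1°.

Write both endpoints as unit vectors p₁, p₂ with components (cos φ cos λ, cos φ sin λ, sin φ).
The central angle between the endpoints is δ = arccos(p₁·p₂) ≈ 1.487 rad (85.2°). The total great-circle distance is δ·R ≈ 1.487 × 6371 ≈ 9476 km, so the target fraction is f = 8000/9476 ≈ 0.844.
Interpolate at f ≈ 0.844 with slerp weights a = sin((1−f)δ)/sin δ ≈ 0.230, b = sin(fδ)/sin δ ≈ 0.954.
p = a·p₁ + b·p₂ ≈ (-0.093, 0.968, -0.232); φ = arcsin(p_z) ≈ -13.39°, λ = atan2(p_y, p_x) ≈ 95.46°.

≈ lat -13.4°, lon 95.5°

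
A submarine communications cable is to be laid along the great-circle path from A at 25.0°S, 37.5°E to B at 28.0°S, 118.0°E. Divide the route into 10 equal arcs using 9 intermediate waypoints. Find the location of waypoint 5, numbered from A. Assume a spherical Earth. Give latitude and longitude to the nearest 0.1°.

Convert each endpoint to a unit vector on the sphere (x = cos φ cos λ, y = cos φ sin λ, z = sin φ).
The central angle between the endpoints is δ = arccos(p₁·p₂) ≈ 1.234 rad (70.7°).
Interpolate at f = 5/10 with slerp weights a = sin((1−f)δ)/sin δ ≈ 0.613, b = sin(fδ)/sin δ ≈ 0.613.
p = a·p₁ + b·p₂ ≈ (0.187, 0.816, -0.547); φ = arcsin(p_z) ≈ -33.15°, λ = atan2(p_y, p_x) ≈ 77.12°.

≈ 33.2°S, 77.1°E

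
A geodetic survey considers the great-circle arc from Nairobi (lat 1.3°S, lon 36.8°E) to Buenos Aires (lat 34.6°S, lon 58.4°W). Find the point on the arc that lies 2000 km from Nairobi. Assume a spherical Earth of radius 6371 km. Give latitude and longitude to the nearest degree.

≈ lat 11°S, lon 22°E

Convert each endpoint to a unit vector on the sphere (x = cos φ cos λ, y = cos φ sin λ, z = sin φ).
The central angle between the endpoints is δ = arccos(p₁·p₂) ≈ 1.633 rad (93.5°). The total great-circle distance is δ·R ≈ 1.633 × 6371 ≈ 10401 km, so the target fraction is f = 2000/10401 ≈ 0.192.
Interpolate at f ≈ 0.192 with slerp weights a = sin((1−f)δ)/sin δ ≈ 0.970, b = sin(fδ)/sin δ ≈ 0.309.
p = a·p₁ + b·p₂ ≈ (0.910, 0.364, -0.198); φ = arcsin(p_z) ≈ -11.40°, λ = atan2(p_y, p_x) ≈ 21.81°.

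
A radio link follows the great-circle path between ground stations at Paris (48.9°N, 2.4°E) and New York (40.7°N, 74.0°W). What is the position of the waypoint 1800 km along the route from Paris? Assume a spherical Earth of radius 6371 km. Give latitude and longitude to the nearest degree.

≈ (52°N, 23°W)

From cos δ = sin φ₁ sin φ₂ + cos φ₁ cos φ₂ cos Δλ, the central angle is δ ≈ 0.917 rad (52.5°). The total great-circle distance is δ·R ≈ 0.917 × 6371 ≈ 5839 km, so the target fraction is f = 1800/5839 ≈ 0.308.
Interpolate at f ≈ 0.308 with slerp weights a = sin((1−f)δ)/sin δ ≈ 0.747, b = sin(fδ)/sin δ ≈ 0.351.
p = a·p₁ + b·p₂ ≈ (0.564, -0.235, 0.792); φ = arcsin(p_z) ≈ 52.34°, λ = atan2(p_y, p_x) ≈ -22.67°.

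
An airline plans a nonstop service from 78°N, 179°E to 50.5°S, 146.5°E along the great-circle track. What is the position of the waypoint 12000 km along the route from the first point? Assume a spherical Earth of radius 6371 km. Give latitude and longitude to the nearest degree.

≈ 29°S, 150°E

Convert each endpoint to a unit vector on the sphere (x = cos φ cos λ, y = cos φ sin λ, z = sin φ).
The central angle between the endpoints is δ = arccos(p₁·p₂) ≈ 2.270 rad (130.0°). The total great-circle distance is δ·R ≈ 2.270 × 6371 ≈ 14459 km, so the target fraction is f = 12000/14459 ≈ 0.830.
Interpolate at f ≈ 0.830 with slerp weights a = sin((1−f)δ)/sin δ ≈ 0.492, b = sin(fδ)/sin δ ≈ 1.243.
p = a·p₁ + b·p₂ ≈ (-0.761, 0.438, -0.478); φ = arcsin(p_z) ≈ -28.55°, λ = atan2(p_y, p_x) ≈ 150.08°.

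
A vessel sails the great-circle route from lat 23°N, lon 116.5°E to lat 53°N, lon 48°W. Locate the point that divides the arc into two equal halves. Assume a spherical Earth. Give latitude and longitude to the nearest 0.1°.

The haversine formula gives a central angle δ ≈ 1.794 rad (102.8°) between the endpoints.
Interpolate at f = 1/2 with slerp weights a = sin((1−f)δ)/sin δ ≈ 0.802, b = sin(fδ)/sin δ ≈ 0.802.
p = a·p₁ + b·p₂ ≈ (-0.006, 0.302, 0.953); φ = arcsin(p_z) ≈ 72.43°, λ = atan2(p_y, p_x) ≈ 91.22°.

≈ lat 72.4°N, lon 91.2°E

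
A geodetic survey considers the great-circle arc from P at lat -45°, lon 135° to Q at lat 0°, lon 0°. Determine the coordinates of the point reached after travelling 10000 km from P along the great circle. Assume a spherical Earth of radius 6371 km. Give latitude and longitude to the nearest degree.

≈ lat -24°, lon 18°

Write both endpoints as unit vectors p₁, p₂ with components (cos φ cos λ, cos φ sin λ, sin φ).
The central angle between the endpoints is δ = arccos(p₁·p₂) ≈ 2.094 rad (120.0°). The total great-circle distance is δ·R ≈ 2.094 × 6371 ≈ 13343 km, so the target fraction is f = 10000/13343 ≈ 0.749.
Interpolate at f ≈ 0.749 with slerp weights a = sin((1−f)δ)/sin δ ≈ 0.579, b = sin(fδ)/sin δ ≈ 1.155.
p = a·p₁ + b·p₂ ≈ (0.865, 0.289, -0.409); φ = arcsin(p_z) ≈ -24.15°, λ = atan2(p_y, p_x) ≈ 18.48°.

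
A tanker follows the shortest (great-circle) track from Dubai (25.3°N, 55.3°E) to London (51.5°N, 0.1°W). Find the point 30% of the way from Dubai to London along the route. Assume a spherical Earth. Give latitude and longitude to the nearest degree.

≈ 36°N, 43°E

Write both endpoints as unit vectors p₁, p₂ with components (cos φ cos λ, cos φ sin λ, sin φ).
The central angle between the endpoints is δ = arccos(p₁·p₂) ≈ 0.858 rad (49.2°).
Interpolate at f = 0.30 with slerp weights a = sin((1−f)δ)/sin δ ≈ 0.747, b = sin(fδ)/sin δ ≈ 0.336.
p = a·p₁ + b·p₂ ≈ (0.594, 0.555, 0.583); φ = arcsin(p_z) ≈ 35.63°, λ = atan2(p_y, p_x) ≈ 43.05°.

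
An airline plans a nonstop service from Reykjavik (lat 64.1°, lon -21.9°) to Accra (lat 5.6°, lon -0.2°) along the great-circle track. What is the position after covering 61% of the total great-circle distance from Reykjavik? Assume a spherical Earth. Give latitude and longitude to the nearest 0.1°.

≈ lat 28.8°, lon -5.1°

From cos δ = sin φ₁ sin φ₂ + cos φ₁ cos φ₂ cos Δλ, the central angle is δ ≈ 1.057 rad (60.5°).
Interpolate at f = 0.61 with slerp weights a = sin((1−f)δ)/sin δ ≈ 0.460, b = sin(fδ)/sin δ ≈ 0.690.
p = a·p₁ + b·p₂ ≈ (0.873, -0.077, 0.481); φ = arcsin(p_z) ≈ 28.76°, λ = atan2(p_y, p_x) ≈ -5.06°.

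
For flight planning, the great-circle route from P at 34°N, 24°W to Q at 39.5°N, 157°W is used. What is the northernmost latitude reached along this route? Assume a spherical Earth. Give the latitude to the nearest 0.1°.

≈ 62.0°N

The great circle lies in the plane with unit normal n̂ = (p₁ × p₂)/|p₁ × p₂|.
Here n̂_z ≈ -0.469; the vertex latitude is φ_max = arccos|n̂_z| ≈ 62.0°.
Check via Clairaut: cos φ_max = |cos φ₁| · sin C = cos(34.0°)·sin(34.5°) ≈ 0.469, again giving ≈ 62.0°.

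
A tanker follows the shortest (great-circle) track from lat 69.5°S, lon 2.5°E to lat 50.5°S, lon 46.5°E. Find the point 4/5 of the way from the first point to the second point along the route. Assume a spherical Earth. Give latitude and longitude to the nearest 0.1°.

≈ lat 55.2°S, lon 41.4°E

Write both endpoints as unit vectors p₁, p₂ with components (cos φ cos λ, cos φ sin λ, sin φ).
The central angle between the endpoints is δ = arccos(p₁·p₂) ≈ 0.489 rad (28.0°).
Interpolate at f = 4/5 with slerp weights a = sin((1−f)δ)/sin δ ≈ 0.208, b = sin(fδ)/sin δ ≈ 0.812.
p = a·p₁ + b·p₂ ≈ (0.428, 0.378, -0.821); φ = arcsin(p_z) ≈ -55.19°, λ = atan2(p_y, p_x) ≈ 41.42°.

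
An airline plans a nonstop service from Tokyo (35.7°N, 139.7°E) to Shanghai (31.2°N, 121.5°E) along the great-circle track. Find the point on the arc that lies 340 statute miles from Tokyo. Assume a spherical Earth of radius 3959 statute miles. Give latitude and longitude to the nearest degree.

Convert each endpoint to a unit vector on the sphere (x = cos φ cos λ, y = cos φ sin λ, z = sin φ).
The central angle between the endpoints is δ = arccos(p₁·p₂) ≈ 0.276 rad (15.8°). The total great-circle distance is δ·R ≈ 0.276 × 3959 ≈ 1092 mi, so the target fraction is f = 340/1092 ≈ 0.311.
Interpolate at f ≈ 0.311 with slerp weights a = sin((1−f)δ)/sin δ ≈ 0.693, b = sin(fδ)/sin δ ≈ 0.315.
p = a·p₁ + b·p₂ ≈ (-0.570, 0.594, 0.568); φ = arcsin(p_z) ≈ 34.59°, λ = atan2(p_y, p_x) ≈ 133.84°.

≈ 35°N, 134°E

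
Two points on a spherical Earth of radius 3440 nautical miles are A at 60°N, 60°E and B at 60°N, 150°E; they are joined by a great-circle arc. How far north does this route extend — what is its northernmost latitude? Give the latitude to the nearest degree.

≈ 68°N

The great circle lies in the plane with unit normal n̂ = (p₁ × p₂)/|p₁ × p₂|.
Here n̂_z ≈ +0.378; the vertex latitude is φ_max = arccos|n̂_z| ≈ 67.8°.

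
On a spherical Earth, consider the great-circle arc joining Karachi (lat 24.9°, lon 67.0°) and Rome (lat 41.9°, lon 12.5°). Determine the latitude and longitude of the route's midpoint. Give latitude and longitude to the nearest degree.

≈ lat 37°, lon 43°

Convert each endpoint to a unit vector on the sphere (x = cos φ cos λ, y = cos φ sin λ, z = sin φ).
The central angle between the endpoints is δ = arccos(p₁·p₂) ≈ 0.832 rad (47.7°).
Interpolate at f = 1/2 with slerp weights a = sin((1−f)δ)/sin δ ≈ 0.547, b = sin(fδ)/sin δ ≈ 0.547.
p = a·p₁ + b·p₂ ≈ (0.591, 0.544, 0.595); φ = arcsin(p_z) ≈ 36.53°, λ = atan2(p_y, p_x) ≈ 42.66°.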